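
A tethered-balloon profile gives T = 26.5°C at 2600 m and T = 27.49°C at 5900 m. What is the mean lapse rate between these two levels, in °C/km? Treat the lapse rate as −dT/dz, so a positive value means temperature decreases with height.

Γ = −ΔT/Δz = (26.5 − 27.49) / (5900 − 2600) m
  = -0.99°C / 3.3 km = -0.3°C/km

-0.3°C/km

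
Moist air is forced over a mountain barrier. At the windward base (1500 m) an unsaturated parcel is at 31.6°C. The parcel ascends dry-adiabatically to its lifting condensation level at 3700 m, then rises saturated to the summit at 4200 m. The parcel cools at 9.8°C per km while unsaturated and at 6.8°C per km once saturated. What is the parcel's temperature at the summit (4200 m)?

1500–3700 m, dry: Δz = 2.2 km ⇒ ΔT = -21.56°C; T = 10.04°C
3700–4200 m, saturated: Δz = 0.5 km ⇒ ΔT = -3.4°C; T = 6.64°C

6.64°C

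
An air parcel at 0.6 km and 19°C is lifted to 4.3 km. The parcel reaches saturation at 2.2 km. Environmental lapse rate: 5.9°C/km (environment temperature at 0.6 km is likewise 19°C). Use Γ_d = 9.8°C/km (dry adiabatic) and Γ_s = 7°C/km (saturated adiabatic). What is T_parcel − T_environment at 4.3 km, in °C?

-8.55°C (parcel cooler than environment)

Parcel:
  Dry to 2200 m: -9.8 × 1.6 km = -15.68°C, so T = 3.32°C.
  Saturated to 4300 m: -7 × 2.1 km = -14.7°C, so T = -11.38°C.
Environment:
  Environment to 4300 m: -5.9 × 3.7 km = -21.83°C, so T = -2.83°C.
T_parcel − T_env = -11.38 − (-2.83) = -8.55°C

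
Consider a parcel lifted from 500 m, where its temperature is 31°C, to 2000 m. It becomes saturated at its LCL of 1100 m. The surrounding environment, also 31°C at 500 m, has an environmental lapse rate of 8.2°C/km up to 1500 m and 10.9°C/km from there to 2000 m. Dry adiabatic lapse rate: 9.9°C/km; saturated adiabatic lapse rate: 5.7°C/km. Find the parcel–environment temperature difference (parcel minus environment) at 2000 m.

Parcel:
  500 → 1100 m (dry, 9.9°C/km): ΔT = -9.9 × 0.6 = -5.94°C → T = 25.06°C
  1100 → 2000 m (saturated, 5.7°C/km): ΔT = -5.7 × 0.9 = -5.13°C → T = 19.93°C
Environment:
  500 → 1500 m (environment, lower layer, 8.2°C/km): ΔT = -8.2 × 1 = -8.2°C → T = 22.8°C
  1500 → 2000 m (environment, upper layer, 10.9°C/km): ΔT = -10.9 × 0.5 = -5.45°C → T = 17.35°C
T_parcel − T_env = 19.93 − 17.35 = +2.58°C

+2.58°C (parcel warmer than environment)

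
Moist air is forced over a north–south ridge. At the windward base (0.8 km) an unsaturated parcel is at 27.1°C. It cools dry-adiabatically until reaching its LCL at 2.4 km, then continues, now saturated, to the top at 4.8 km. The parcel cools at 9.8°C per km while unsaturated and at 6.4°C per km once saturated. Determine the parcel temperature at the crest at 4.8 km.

800–2400 m, dry: Δz = 1.6 km ⇒ ΔT = -15.68°C; T = 11.42°C
2400–4800 m, saturated: Δz = 2.4 km ⇒ ΔT = -15.36°C; T = -3.94°C

-3.94°C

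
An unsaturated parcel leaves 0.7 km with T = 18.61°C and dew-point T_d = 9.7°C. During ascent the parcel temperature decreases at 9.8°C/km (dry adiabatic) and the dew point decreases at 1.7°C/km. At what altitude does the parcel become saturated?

T and T_d converge at 9.8 − 1.7 = 8.1°C per km
Height above start = (18.61 − 9.7) / 8.1 = 1.1 km
LCL altitude = 700 m + 1100 m = 1800 m

1.8 km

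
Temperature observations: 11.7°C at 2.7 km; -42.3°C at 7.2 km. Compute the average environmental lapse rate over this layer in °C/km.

12°C/km

Γ = −ΔT/Δz = (11.7 − (-42.3)) / (7200 − 2700) m
  = 54°C / 4.5 km = 12°C/km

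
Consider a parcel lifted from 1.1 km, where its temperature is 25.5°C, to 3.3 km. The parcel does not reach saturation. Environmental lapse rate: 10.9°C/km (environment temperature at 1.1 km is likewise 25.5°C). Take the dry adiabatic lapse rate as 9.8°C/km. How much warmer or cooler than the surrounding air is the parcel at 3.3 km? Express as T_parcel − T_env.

Parcel:
  1100 → 3300 m (dry, 9.8°C/km): ΔT = -9.8 × 2.2 = -21.56°C → T = 3.94°C
Environment:
  1100 → 3300 m (environment, 10.9°C/km): ΔT = -10.9 × 2.2 = -23.98°C → T = 1.52°C
T_parcel − T_env = 3.94 − 1.52 = +2.42°C

+2.42°C (parcel warmer than environment)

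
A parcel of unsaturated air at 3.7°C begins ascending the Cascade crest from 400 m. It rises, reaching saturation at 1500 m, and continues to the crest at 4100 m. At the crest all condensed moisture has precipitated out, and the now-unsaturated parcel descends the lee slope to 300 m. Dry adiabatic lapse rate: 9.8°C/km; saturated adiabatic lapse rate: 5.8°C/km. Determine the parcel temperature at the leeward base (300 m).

Dry to 1500 m: -9.8 × 1.1 km = -10.78°C, so T = -7.08°C.
Saturated to 4100 m: -5.8 × 2.6 km = -15.08°C, so T = -22.16°C.
Dry descent to 300 m: +9.8 × 3.8 km = +37.24°C, so T = 15.08°C.

15.08°C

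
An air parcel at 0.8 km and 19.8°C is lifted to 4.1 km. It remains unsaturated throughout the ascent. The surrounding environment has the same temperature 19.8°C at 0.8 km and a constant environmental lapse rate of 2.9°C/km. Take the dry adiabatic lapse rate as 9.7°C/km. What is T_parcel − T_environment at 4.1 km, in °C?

Parcel:
  Dry to 4100 m: -9.7 × 3.3 km = -32.01°C, so T = -12.21°C.
Environment:
  Environment to 4100 m: -2.9 × 3.3 km = -9.57°C, so T = 10.23°C.
T_parcel − T_env = -12.21 − 10.23 = -22.44°C

-22.44°C (parcel cooler than environment)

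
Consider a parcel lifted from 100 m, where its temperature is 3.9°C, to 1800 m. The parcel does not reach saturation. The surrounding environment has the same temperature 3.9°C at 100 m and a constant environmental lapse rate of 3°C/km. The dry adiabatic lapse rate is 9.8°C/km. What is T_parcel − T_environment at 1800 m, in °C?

-11.56°C (parcel cooler than environment)

Parcel:
  100 → 1800 m (dry, 9.8°C/km): ΔT = -9.8 × 1.7 = -16.66°C → T = -12.76°C
Environment:
  100 → 1800 m (environment, 3°C/km): ΔT = -3 × 1.7 = -5.1°C → T = -1.2°C
T_parcel − T_env = -12.76 − (-1.2) = -11.56°C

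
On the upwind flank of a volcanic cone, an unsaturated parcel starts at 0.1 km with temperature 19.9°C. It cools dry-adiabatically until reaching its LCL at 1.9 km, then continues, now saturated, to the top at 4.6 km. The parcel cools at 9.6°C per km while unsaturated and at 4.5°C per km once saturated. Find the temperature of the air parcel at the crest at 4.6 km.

-9.53°C

Dry to 1900 m: -9.6 × 1.8 km = -17.28°C, so T = 2.62°C.
Saturated to 4600 m: -4.5 × 2.7 km = -12.15°C, so T = -9.53°C.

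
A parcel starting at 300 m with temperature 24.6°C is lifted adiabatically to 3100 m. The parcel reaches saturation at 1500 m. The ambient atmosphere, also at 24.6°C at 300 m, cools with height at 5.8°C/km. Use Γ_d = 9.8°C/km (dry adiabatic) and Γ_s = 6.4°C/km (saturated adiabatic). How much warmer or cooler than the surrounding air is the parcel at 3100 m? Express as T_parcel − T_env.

Parcel:
  300 → 1500 m (dry, 9.8°C/km): ΔT = -9.8 × 1.2 = -11.76°C → T = 12.84°C
  1500 → 3100 m (saturated, 6.4°C/km): ΔT = -6.4 × 1.6 = -10.24°C → T = 2.6°C
Environment:
  300 → 3100 m (environment, 5.8°C/km): ΔT = -5.8 × 2.8 = -16.24°C → T = 8.36°C
T_parcel − T_env = 2.6 − 8.36 = -5.76°C

-5.76°C (parcel cooler than environment)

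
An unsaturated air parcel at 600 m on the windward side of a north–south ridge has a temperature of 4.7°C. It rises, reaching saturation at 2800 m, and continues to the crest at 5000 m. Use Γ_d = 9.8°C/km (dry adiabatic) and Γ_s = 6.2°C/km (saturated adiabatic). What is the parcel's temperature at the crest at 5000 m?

-30.5°C

From 600 m to 2800 m (dry): cools by 9.8 × 2.2 = 21.56°C, giving -16.86°C.
From 2800 m to 5000 m (saturated): cools by 6.2 × 2.2 = 13.64°C, giving -30.5°C.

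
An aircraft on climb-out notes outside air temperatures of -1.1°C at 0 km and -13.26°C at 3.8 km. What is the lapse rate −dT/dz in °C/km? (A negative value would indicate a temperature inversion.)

3.2°C/km

Γ = −ΔT/Δz = (-1.1 − (-13.26)) / (3800 − 0) m
  = 12.16°C / 3.8 km = 3.2°C/km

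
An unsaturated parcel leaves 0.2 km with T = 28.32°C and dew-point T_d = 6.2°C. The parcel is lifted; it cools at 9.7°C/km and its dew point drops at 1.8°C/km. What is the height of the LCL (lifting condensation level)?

T and T_d converge at 9.7 − 1.8 = 7.9°C per km
Height above start = (28.32 − 6.2) / 7.9 = 2.8 km
LCL altitude = 200 m + 2800 m = 3000 m

3 km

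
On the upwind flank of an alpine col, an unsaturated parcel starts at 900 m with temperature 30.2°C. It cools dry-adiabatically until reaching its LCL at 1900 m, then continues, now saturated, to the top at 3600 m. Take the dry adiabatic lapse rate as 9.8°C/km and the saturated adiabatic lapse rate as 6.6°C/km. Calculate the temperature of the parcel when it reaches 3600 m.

From 900 m to 1900 m (dry): cools by 9.8 × 1 = 9.8°C, giving 20.4°C.
From 1900 m to 3600 m (saturated): cools by 6.6 × 1.7 = 11.22°C, giving 9.18°C.

9.18°C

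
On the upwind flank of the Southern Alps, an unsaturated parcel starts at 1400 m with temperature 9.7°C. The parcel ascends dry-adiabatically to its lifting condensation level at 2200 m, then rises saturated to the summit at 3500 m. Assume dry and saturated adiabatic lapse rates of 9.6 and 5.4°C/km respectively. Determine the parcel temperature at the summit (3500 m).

Dry to 2200 m: -9.6 × 0.8 km = -7.68°C, so T = 2.02°C.
Saturated to 3500 m: -5.4 × 1.3 km = -7.02°C, so T = -5°C.

-5°C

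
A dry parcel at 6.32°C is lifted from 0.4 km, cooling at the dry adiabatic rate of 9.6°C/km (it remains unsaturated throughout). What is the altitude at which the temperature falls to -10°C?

Height above start = (6.32 − (-10)) / 9.6 = 1.7 km
Altitude = 400 m + 1700 m = 2100 m

2.1 km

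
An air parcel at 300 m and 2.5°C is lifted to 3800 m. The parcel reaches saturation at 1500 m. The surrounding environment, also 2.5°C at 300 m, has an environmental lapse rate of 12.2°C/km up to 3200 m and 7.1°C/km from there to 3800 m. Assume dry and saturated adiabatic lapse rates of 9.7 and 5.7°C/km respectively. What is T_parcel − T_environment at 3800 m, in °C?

+14.89°C (parcel warmer than environment)

Parcel:
  Dry to 1500 m: -9.7 × 1.2 km = -11.64°C, so T = -9.14°C.
  Saturated to 3800 m: -5.7 × 2.3 km = -13.11°C, so T = -22.25°C.
Environment:
  Environment, lower layer to 3200 m: -12.2 × 2.9 km = -35.38°C, so T = -32.88°C.
  Environment, upper layer to 3800 m: -7.1 × 0.6 km = -4.26°C, so T = -37.14°C.
T_parcel − T_env = -22.25 − (-37.14) = +14.89°C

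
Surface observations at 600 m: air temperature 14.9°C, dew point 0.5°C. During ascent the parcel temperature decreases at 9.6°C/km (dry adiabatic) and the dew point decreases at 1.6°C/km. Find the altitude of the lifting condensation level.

2400 m

T and T_d converge at 9.6 − 1.6 = 8°C per km
Height above start = (14.9 − 0.5) / 8 = 1.8 km
LCL altitude = 600 m + 1800 m = 2400 m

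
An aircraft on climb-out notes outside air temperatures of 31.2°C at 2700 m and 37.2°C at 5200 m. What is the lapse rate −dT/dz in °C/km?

-2.4°C/km

Γ = −ΔT/Δz = (31.2 − 37.2) / (5200 − 2700) m
  = -6°C / 2.5 km = -2.4°C/km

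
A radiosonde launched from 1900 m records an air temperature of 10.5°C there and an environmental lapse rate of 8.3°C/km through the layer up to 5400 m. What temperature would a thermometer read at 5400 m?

From 1900 m to 5400 m (environmental): cools by 8.3 × 3.5 = 29.05°C, giving -18.55°C.

-18.55°C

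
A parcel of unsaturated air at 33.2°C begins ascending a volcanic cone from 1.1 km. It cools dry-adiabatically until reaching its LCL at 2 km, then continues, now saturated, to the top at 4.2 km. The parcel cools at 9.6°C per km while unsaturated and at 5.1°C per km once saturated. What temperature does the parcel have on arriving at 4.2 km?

1100–2000 m, dry: Δz = 0.9 km ⇒ ΔT = -8.64°C; T = 24.56°C
2000–4200 m, saturated: Δz = 2.2 km ⇒ ΔT = -11.22°C; T = 13.34°C

13.34°C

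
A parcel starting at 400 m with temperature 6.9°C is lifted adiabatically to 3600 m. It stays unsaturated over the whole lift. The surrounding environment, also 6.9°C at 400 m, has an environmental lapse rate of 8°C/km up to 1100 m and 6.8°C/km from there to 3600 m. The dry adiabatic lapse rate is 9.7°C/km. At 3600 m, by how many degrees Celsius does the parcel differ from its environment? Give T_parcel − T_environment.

Parcel:
  400–3600 m, dry: Δz = 3.2 km ⇒ ΔT = -31.04°C; T = -24.14°C
Environment:
  400–1100 m, environment, lower layer: Δz = 0.7 km ⇒ ΔT = -5.6°C; T = 1.3°C
  1100–3600 m, environment, upper layer: Δz = 2.5 km ⇒ ΔT = -17°C; T = -15.7°C
T_parcel − T_env = -24.14 − (-15.7) = -8.44°C

-8.44°C (parcel cooler than environment)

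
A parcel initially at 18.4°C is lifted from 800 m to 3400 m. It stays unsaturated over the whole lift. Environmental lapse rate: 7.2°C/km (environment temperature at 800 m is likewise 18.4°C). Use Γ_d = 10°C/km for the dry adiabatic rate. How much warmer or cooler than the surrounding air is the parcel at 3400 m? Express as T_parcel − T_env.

Parcel:
  From 800 m to 3400 m (dry): cools by 10 × 2.6 = 26°C, giving -7.6°C.
Environment:
  From 800 m to 3400 m (environment): cools by 7.2 × 2.6 = 18.72°C, giving -0.32°C.
T_parcel − T_env = -7.6 − (-0.32) = -7.28°C

-7.28°C (parcel cooler than environment)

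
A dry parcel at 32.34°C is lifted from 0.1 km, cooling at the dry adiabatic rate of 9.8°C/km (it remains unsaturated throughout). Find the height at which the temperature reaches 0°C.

3.4 km

Height above start = (32.34 − 0) / 9.8 = 3.3 km
Altitude = 100 m + 3300 m = 3400 m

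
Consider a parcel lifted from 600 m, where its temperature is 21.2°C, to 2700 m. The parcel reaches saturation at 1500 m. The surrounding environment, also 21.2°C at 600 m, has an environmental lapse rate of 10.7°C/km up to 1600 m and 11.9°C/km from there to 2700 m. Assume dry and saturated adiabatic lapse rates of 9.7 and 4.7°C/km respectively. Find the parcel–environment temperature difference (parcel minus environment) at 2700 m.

+9.42°C (parcel warmer than environment)

Parcel:
  600 → 1500 m (dry, 9.7°C/km): ΔT = -9.7 × 0.9 = -8.73°C → T = 12.47°C
  1500 → 2700 m (saturated, 4.7°C/km): ΔT = -4.7 × 1.2 = -5.64°C → T = 6.83°C
Environment:
  600 → 1600 m (environment, lower layer, 10.7°C/km): ΔT = -10.7 × 1 = -10.7°C → T = 10.5°C
  1600 → 2700 m (environment, upper layer, 11.9°C/km): ΔT = -11.9 × 1.1 = -13.09°C → T = -2.59°C
T_parcel − T_env = 6.83 − (-2.59) = +9.42°C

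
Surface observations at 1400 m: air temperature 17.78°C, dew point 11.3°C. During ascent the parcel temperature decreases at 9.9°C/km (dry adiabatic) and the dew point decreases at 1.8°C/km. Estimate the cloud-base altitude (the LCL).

2200 m

T and T_d converge at 9.9 − 1.8 = 8.1°C per km
Height above start = (17.78 − 11.3) / 8.1 = 0.8 km
LCL altitude = 1400 m + 800 m = 2200 m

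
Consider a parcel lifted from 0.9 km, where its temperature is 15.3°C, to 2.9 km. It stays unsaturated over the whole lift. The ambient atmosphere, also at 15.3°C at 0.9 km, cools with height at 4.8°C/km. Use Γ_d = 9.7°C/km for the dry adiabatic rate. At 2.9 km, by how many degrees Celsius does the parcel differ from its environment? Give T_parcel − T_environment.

-9.8°C (parcel cooler than environment)

Parcel:
  Dry to 2900 m: -9.7 × 2 km = -19.4°C, so T = -4.1°C.
Environment:
  Environment to 2900 m: -4.8 × 2 km = -9.6°C, so T = 5.7°C.
T_parcel − T_env = -4.1 − 5.7 = -9.8°C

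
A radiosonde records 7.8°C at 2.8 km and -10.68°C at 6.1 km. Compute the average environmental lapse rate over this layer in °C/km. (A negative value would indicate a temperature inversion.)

Γ = −ΔT/Δz = (7.8 − (-10.68)) / (6100 − 2800) m
  = 18.48°C / 3.3 km = 5.6°C/km

5.6°C/km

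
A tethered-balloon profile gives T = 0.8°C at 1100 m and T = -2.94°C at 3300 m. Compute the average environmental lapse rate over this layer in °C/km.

Γ = −ΔT/Δz = (0.8 − (-2.94)) / (3300 − 1100) m
  = 3.74°C / 2.2 km = 1.7°C/km

1.7°C/km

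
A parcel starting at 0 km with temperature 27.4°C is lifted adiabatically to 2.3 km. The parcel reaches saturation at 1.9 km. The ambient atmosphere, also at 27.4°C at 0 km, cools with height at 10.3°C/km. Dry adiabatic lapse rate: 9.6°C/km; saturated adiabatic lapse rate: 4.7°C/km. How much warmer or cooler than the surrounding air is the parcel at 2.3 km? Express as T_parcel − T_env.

+3.57°C (parcel warmer than environment)

Parcel:
  0–1900 m, dry: Δz = 1.9 km ⇒ ΔT = -18.24°C; T = 9.16°C
  1900–2300 m, saturated: Δz = 0.4 km ⇒ ΔT = -1.88°C; T = 7.28°C
Environment:
  0–2300 m, environment: Δz = 2.3 km ⇒ ΔT = -23.69°C; T = 3.71°C
T_parcel − T_env = 7.28 − 3.71 = +3.57°C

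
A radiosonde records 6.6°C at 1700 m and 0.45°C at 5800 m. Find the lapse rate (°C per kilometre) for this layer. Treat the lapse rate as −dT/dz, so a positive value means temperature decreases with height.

Γ = −ΔT/Δz = (6.6 − 0.45) / (5800 − 1700) m
  = 6.15°C / 4.1 km = 1.5°C/km

1.5°C/km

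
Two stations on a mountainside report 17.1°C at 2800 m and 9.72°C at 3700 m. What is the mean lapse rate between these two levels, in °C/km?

Γ = −ΔT/Δz = (17.1 − 9.72) / (3700 − 2800) m
  = 7.38°C / 0.9 km = 8.2°C/km

8.2°C/km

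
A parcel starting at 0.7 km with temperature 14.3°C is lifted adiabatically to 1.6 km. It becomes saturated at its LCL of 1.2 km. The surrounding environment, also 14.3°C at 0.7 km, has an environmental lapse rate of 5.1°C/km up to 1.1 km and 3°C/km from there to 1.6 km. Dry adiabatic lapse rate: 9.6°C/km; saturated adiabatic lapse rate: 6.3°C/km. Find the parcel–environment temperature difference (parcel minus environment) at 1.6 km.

Parcel:
  Dry to 1200 m: -9.6 × 0.5 km = -4.8°C, so T = 9.5°C.
  Saturated to 1600 m: -6.3 × 0.4 km = -2.52°C, so T = 6.98°C.
Environment:
  Environment, lower layer to 1100 m: -5.1 × 0.4 km = -2.04°C, so T = 12.26°C.
  Environment, upper layer to 1600 m: -3 × 0.5 km = -1.5°C, so T = 10.76°C.
T_parcel − T_env = 6.98 − 10.76 = -3.78°C

-3.78°C (parcel cooler than environment)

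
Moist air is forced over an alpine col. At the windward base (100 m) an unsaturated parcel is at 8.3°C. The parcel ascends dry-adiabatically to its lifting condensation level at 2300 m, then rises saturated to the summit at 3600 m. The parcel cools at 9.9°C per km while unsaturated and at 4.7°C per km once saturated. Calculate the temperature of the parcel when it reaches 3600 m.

Dry to 2300 m: -9.9 × 2.2 km = -21.78°C, so T = -13.48°C.
Saturated to 3600 m: -4.7 × 1.3 km = -6.11°C, so T = -19.59°C.

-19.59°C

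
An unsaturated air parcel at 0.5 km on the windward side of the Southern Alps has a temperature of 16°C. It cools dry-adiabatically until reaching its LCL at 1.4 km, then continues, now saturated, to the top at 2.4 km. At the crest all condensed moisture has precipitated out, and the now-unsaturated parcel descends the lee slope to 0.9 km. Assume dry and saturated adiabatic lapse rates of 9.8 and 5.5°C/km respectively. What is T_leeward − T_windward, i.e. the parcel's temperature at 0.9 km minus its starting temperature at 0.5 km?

Dry to 1400 m: -9.8 × 0.9 km = -8.82°C, so T = 7.18°C.
Saturated to 2400 m: -5.5 × 1 km = -5.5°C, so T = 1.68°C.
Dry descent to 900 m: +9.8 × 1.5 km = +14.7°C, so T = 16.38°C.
Net change vs windward start: 16.38 − 16 = +0.38°C

+0.38°C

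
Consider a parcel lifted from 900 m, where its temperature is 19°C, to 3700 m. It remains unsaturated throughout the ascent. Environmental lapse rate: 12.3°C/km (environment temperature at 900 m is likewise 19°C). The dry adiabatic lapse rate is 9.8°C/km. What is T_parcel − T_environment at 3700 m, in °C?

+7°C (parcel warmer than environment)

Parcel:
  900–3700 m, dry: Δz = 2.8 km ⇒ ΔT = -27.44°C; T = -8.44°C
Environment:
  900–3700 m, environment: Δz = 2.8 km ⇒ ΔT = -34.44°C; T = -15.44°C
T_parcel − T_env = -8.44 − (-15.44) = +7°C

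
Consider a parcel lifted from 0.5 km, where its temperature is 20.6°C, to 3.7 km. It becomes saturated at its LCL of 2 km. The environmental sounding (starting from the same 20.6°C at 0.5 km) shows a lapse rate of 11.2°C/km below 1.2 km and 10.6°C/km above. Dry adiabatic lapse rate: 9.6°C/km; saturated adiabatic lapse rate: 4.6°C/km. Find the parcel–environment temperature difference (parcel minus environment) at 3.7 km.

+12.12°C (parcel warmer than environment)

Parcel:
  500 → 2000 m (dry, 9.6°C/km): ΔT = -9.6 × 1.5 = -14.4°C → T = 6.2°C
  2000 → 3700 m (saturated, 4.6°C/km): ΔT = -4.6 × 1.7 = -7.82°C → T = -1.62°C
Environment:
  500 → 1200 m (environment, lower layer, 11.2°C/km): ΔT = -11.2 × 0.7 = -7.84°C → T = 12.76°C
  1200 → 3700 m (environment, upper layer, 10.6°C/km): ΔT = -10.6 × 2.5 = -26.5°C → T = -13.74°C
T_parcel − T_env = -1.62 − (-13.74) = +12.12°C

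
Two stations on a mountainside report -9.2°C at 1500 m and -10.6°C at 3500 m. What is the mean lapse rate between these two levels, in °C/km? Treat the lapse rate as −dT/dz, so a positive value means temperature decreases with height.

Γ = −ΔT/Δz = (-9.2 − (-10.6)) / (3500 − 1500) m
  = 1.4°C / 2 km = 0.7°C/km

0.7°C/km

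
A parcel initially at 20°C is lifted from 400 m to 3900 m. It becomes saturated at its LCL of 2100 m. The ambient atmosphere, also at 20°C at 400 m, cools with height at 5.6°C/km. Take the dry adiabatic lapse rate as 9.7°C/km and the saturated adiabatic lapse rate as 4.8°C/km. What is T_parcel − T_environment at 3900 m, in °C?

Parcel:
  400 → 2100 m (dry, 9.7°C/km): ΔT = -9.7 × 1.7 = -16.49°C → T = 3.51°C
  2100 → 3900 m (saturated, 4.8°C/km): ΔT = -4.8 × 1.8 = -8.64°C → T = -5.13°C
Environment:
  400 → 3900 m (environment, 5.6°C/km): ΔT = -5.6 × 3.5 = -19.6°C → T = 0.4°C
T_parcel − T_env = -5.13 − 0.4 = -5.53°C

-5.53°C (parcel cooler than environment)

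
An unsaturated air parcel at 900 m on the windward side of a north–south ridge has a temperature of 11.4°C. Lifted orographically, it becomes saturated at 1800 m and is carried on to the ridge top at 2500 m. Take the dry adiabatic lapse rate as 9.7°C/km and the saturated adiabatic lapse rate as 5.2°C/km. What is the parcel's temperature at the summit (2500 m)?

-0.97°C

900 → 1800 m (dry, 9.7°C/km): ΔT = -9.7 × 0.9 = -8.73°C → T = 2.67°C
1800 → 2500 m (saturated, 5.2°C/km): ΔT = -5.2 × 0.7 = -3.64°C → T = -0.97°C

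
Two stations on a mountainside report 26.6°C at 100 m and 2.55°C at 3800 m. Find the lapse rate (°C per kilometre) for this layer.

6.5°C/km

Γ = −ΔT/Δz = (26.6 − 2.55) / (3800 − 100) m
  = 24.05°C / 3.7 km = 6.5°C/km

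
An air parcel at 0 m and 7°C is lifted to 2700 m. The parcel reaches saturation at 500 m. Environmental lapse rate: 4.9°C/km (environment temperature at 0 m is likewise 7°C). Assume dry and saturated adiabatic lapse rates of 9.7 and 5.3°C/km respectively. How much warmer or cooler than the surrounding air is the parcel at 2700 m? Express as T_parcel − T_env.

-3.28°C (parcel cooler than environment)

Parcel:
  0–500 m, dry: Δz = 0.5 km ⇒ ΔT = -4.85°C; T = 2.15°C
  500–2700 m, saturated: Δz = 2.2 km ⇒ ΔT = -11.66°C; T = -9.51°C
Environment:
  0–2700 m, environment: Δz = 2.7 km ⇒ ΔT = -13.23°C; T = -6.23°C
T_parcel − T_env = -9.51 − (-6.23) = -3.28°C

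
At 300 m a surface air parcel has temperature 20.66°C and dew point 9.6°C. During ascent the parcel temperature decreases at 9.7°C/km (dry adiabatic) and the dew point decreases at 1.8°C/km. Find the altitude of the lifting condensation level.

T and T_d converge at 9.7 − 1.8 = 7.9°C per km
Height above start = (20.66 − 9.6) / 7.9 = 1.4 km
LCL altitude = 300 m + 1400 m = 1700 m

1700 m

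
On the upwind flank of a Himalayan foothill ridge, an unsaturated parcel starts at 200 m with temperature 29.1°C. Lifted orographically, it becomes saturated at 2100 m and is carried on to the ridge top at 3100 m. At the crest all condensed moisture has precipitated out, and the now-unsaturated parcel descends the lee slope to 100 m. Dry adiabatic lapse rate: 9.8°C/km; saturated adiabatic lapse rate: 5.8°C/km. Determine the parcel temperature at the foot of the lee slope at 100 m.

34.08°C

200 → 2100 m (dry, 9.8°C/km): ΔT = -9.8 × 1.9 = -18.62°C → T = 10.48°C
2100 → 3100 m (saturated, 5.8°C/km): ΔT = -5.8 × 1 = -5.8°C → T = 4.68°C
3100 → 100 m (dry descent, 9.8°C/km): ΔT = +9.8 × 3 = +29.4°C → T = 34.08°C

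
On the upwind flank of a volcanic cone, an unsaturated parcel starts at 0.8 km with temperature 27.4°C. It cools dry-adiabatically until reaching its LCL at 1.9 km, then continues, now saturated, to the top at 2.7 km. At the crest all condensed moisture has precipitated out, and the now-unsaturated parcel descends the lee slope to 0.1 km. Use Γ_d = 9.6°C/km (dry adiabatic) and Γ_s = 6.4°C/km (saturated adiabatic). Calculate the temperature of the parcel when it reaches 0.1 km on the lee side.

36.68°C

From 800 m to 1900 m (dry): cools by 9.6 × 1.1 = 10.56°C, giving 16.84°C.
From 1900 m to 2700 m (saturated): cools by 6.4 × 0.8 = 5.12°C, giving 11.72°C.
From 2700 m to 100 m (dry descent): warms by 9.6 × 2.6 = 24.96°C, giving 36.68°C.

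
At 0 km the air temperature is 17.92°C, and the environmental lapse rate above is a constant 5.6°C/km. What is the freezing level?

Height above start = (17.92 − 0) / 5.6 = 3.2 km
Altitude = 0 m + 3200 m = 3200 m

3.2 km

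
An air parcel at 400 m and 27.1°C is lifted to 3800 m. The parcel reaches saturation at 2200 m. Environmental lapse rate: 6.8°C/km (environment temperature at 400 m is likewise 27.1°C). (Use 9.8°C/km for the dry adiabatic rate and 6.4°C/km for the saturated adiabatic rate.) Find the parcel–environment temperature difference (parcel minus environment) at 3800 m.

-4.76°C (parcel cooler than environment)

Parcel:
  400–2200 m, dry: Δz = 1.8 km ⇒ ΔT = -17.64°C; T = 9.46°C
  2200–3800 m, saturated: Δz = 1.6 km ⇒ ΔT = -10.24°C; T = -0.78°C
Environment:
  400–3800 m, environment: Δz = 3.4 km ⇒ ΔT = -23.12°C; T = 3.98°C
T_parcel − T_env = -0.78 − 3.98 = -4.76°C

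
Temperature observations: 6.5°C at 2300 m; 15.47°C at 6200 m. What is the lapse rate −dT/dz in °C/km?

-2.3°C/km

Γ = −ΔT/Δz = (6.5 − 15.47) / (6200 − 2300) m
  = -8.97°C / 3.9 km = -2.3°C/km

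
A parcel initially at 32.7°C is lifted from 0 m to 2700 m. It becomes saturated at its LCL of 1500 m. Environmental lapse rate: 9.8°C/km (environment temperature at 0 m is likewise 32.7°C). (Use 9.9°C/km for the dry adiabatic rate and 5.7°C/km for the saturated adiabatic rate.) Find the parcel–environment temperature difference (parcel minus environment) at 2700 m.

+4.77°C (parcel warmer than environment)

Parcel:
  From 0 m to 1500 m (dry): cools by 9.9 × 1.5 = 14.85°C, giving 17.85°C.
  From 1500 m to 2700 m (saturated): cools by 5.7 × 1.2 = 6.84°C, giving 11.01°C.
Environment:
  From 0 m to 2700 m (environment): cools by 9.8 × 2.7 = 26.46°C, giving 6.24°C.
T_parcel − T_env = 11.01 − 6.24 = +4.77°C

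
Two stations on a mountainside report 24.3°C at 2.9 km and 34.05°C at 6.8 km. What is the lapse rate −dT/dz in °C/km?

-2.5°C/km

Γ = −ΔT/Δz = (24.3 − 34.05) / (6800 − 2900) m
  = -9.75°C / 3.9 km = -2.5°C/km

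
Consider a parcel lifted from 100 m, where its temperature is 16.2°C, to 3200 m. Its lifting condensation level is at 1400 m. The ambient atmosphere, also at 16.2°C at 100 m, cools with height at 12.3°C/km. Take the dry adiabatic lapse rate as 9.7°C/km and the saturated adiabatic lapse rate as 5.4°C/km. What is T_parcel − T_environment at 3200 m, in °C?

Parcel:
  From 100 m to 1400 m (dry): cools by 9.7 × 1.3 = 12.61°C, giving 3.59°C.
  From 1400 m to 3200 m (saturated): cools by 5.4 × 1.8 = 9.72°C, giving -6.13°C.
Environment:
  From 100 m to 3200 m (environment): cools by 12.3 × 3.1 = 38.13°C, giving -21.93°C.
T_parcel − T_env = -6.13 − (-21.93) = +15.8°C

+15.8°C (parcel warmer than environment)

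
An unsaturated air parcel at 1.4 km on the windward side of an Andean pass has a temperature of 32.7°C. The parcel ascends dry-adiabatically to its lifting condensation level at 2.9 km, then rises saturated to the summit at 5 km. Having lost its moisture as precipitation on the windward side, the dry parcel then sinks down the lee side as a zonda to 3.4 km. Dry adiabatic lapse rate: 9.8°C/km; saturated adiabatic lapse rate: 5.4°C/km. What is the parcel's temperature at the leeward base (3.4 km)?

1400–2900 m, dry: Δz = 1.5 km ⇒ ΔT = -14.7°C; T = 18°C
2900–5000 m, saturated: Δz = 2.1 km ⇒ ΔT = -11.34°C; T = 6.66°C
5000–3400 m, dry descent: Δz = 1.6 km ⇒ ΔT = +15.68°C; T = 22.34°C

22.34°C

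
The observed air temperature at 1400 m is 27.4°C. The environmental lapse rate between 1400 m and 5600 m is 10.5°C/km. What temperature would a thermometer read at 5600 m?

From 1400 m to 5600 m (environmental): cools by 10.5 × 4.2 = 44.1°C, giving -16.7°C.

-16.7°C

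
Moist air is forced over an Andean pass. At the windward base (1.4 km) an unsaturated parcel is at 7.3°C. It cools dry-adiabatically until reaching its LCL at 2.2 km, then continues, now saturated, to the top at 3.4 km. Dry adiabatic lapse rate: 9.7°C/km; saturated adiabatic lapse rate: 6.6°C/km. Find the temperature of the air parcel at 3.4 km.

From 1400 m to 2200 m (dry): cools by 9.7 × 0.8 = 7.76°C, giving -0.46°C.
From 2200 m to 3400 m (saturated): cools by 6.6 × 1.2 = 7.92°C, giving -8.38°C.

-8.38°C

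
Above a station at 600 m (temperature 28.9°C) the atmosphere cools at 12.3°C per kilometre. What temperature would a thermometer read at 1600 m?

16.6°C

600 → 1600 m (environmental, 12.3°C/km): ΔT = -12.3 × 1 = -12.3°C → T = 16.6°C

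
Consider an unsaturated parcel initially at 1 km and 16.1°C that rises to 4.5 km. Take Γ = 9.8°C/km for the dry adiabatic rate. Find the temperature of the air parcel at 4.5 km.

-18.2°C

1000 → 4500 m (dry adiabatic, 9.8°C/km): ΔT = -9.8 × 3.5 = -34.3°C → T = -18.2°C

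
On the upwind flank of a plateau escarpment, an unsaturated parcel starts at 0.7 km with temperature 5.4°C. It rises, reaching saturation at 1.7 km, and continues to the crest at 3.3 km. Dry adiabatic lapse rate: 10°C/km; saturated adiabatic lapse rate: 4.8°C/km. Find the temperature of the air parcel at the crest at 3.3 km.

700 → 1700 m (dry, 10°C/km): ΔT = -10 × 1 = -10°C → T = -4.6°C
1700 → 3300 m (saturated, 4.8°C/km): ΔT = -4.8 × 1.6 = -7.68°C → T = -12.28°C

-12.28°C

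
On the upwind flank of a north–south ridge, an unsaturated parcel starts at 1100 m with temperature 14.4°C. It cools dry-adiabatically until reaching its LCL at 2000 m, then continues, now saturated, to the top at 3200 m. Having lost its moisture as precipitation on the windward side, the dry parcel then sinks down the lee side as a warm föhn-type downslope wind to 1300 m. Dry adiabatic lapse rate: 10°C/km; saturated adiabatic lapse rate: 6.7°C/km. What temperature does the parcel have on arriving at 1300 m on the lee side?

16.36°C

1100 → 2000 m (dry, 10°C/km): ΔT = -10 × 0.9 = -9°C → T = 5.4°C
2000 → 3200 m (saturated, 6.7°C/km): ΔT = -6.7 × 1.2 = -8.04°C → T = -2.64°C
3200 → 1300 m (dry descent, 10°C/km): ΔT = +10 × 1.9 = +19°C → T = 16.36°C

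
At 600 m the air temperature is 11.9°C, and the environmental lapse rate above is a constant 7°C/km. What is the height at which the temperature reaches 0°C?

2300 m

Height above start = (11.9 − 0) / 7 = 1.7 km
Altitude = 600 m + 1700 m = 2300 m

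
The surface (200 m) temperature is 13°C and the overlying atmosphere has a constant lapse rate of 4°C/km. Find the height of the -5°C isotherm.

4700 m

Height above start = (13 − (-5)) / 4 = 4.5 km
Altitude = 200 m + 4500 m = 4700 m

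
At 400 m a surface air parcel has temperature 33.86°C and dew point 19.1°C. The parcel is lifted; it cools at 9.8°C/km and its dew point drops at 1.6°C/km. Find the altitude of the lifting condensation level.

T and T_d converge at 9.8 − 1.6 = 8.2°C per km
Height above start = (33.86 − 19.1) / 8.2 = 1.8 km
LCL altitude = 400 m + 1800 m = 2200 m

2200 m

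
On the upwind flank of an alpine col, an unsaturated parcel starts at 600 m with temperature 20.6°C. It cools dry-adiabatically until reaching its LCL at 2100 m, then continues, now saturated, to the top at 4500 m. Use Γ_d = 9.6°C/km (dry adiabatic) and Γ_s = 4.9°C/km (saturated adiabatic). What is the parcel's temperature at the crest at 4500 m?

-5.56°C

Dry to 2100 m: -9.6 × 1.5 km = -14.4°C, so T = 6.2°C.
Saturated to 4500 m: -4.9 × 2.4 km = -11.76°C, so T = -5.56°C.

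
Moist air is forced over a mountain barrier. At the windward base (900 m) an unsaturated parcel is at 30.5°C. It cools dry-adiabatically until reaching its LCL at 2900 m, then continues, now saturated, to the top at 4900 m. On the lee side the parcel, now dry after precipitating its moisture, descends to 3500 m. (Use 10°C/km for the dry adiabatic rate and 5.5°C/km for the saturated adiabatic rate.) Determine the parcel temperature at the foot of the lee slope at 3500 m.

13.5°C

900 → 2900 m (dry, 10°C/km): ΔT = -10 × 2 = -20°C → T = 10.5°C
2900 → 4900 m (saturated, 5.5°C/km): ΔT = -5.5 × 2 = -11°C → T = -0.5°C
4900 → 3500 m (dry descent, 10°C/km): ΔT = +10 × 1.4 = +14°C → T = 13.5°C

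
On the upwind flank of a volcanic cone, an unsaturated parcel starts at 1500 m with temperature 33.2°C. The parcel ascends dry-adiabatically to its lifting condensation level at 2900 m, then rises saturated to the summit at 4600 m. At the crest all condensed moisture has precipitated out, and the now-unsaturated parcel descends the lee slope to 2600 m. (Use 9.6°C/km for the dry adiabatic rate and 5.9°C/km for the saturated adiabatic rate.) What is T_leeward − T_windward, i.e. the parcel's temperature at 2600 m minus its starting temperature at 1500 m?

-4.27°C

1500 → 2900 m (dry, 9.6°C/km): ΔT = -9.6 × 1.4 = -13.44°C → T = 19.76°C
2900 → 4600 m (saturated, 5.9°C/km): ΔT = -5.9 × 1.7 = -10.03°C → T = 9.73°C
4600 → 2600 m (dry descent, 9.6°C/km): ΔT = +9.6 × 2 = +19.2°C → T = 28.93°C
Net change vs windward start: 28.93 − 33.2 = -4.27°C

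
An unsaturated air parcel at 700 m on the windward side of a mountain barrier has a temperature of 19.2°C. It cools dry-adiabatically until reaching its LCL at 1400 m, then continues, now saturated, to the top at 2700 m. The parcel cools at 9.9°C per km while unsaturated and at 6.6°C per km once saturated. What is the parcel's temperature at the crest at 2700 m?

700 → 1400 m (dry, 9.9°C/km): ΔT = -9.9 × 0.7 = -6.93°C → T = 12.27°C
1400 → 2700 m (saturated, 6.6°C/km): ΔT = -6.6 × 1.3 = -8.58°C → T = 3.69°C

3.69°C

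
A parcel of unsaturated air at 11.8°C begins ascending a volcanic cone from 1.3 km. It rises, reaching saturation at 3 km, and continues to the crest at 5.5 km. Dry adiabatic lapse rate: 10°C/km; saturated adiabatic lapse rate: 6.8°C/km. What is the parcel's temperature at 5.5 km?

1300 → 3000 m (dry, 10°C/km): ΔT = -10 × 1.7 = -17°C → T = -5.2°C
3000 → 5500 m (saturated, 6.8°C/km): ΔT = -6.8 × 2.5 = -17°C → T = -22.2°C

-22.2°C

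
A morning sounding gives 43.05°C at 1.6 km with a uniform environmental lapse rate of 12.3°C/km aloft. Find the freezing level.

5.1 km

Height above start = (43.05 − 0) / 12.3 = 3.5 km
Altitude = 1600 m + 3500 m = 5100 m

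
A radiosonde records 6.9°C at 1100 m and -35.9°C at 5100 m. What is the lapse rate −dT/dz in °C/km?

Γ = −ΔT/Δz = (6.9 − (-35.9)) / (5100 − 1100) m
  = 42.8°C / 4 km = 10.7°C/km

10.7°C/km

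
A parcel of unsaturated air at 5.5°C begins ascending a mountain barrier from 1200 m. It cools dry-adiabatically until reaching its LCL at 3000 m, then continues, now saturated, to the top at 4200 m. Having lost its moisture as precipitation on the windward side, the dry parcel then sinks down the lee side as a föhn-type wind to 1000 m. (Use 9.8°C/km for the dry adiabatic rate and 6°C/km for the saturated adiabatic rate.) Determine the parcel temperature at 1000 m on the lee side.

12.02°C

1200–3000 m, dry: Δz = 1.8 km ⇒ ΔT = -17.64°C; T = -12.14°C
3000–4200 m, saturated: Δz = 1.2 km ⇒ ΔT = -7.2°C; T = -19.34°C
4200–1000 m, dry descent: Δz = 3.2 km ⇒ ΔT = +31.36°C; T = 12.02°C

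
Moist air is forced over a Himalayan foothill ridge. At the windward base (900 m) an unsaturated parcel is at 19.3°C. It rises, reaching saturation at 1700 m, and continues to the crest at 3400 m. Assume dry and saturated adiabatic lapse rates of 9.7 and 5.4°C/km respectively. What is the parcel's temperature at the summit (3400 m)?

2.36°C

Dry to 1700 m: -9.7 × 0.8 km = -7.76°C, so T = 11.54°C.
Saturated to 3400 m: -5.4 × 1.7 km = -9.18°C, so T = 2.36°C.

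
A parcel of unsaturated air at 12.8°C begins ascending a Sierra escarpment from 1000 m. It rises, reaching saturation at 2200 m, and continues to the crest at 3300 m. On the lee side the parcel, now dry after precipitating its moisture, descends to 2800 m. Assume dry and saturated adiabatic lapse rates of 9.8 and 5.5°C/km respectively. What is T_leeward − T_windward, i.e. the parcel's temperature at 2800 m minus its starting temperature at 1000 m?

From 1000 m to 2200 m (dry): cools by 9.8 × 1.2 = 11.76°C, giving 1.04°C.
From 2200 m to 3300 m (saturated): cools by 5.5 × 1.1 = 6.05°C, giving -5.01°C.
From 3300 m to 2800 m (dry descent): warms by 9.8 × 0.5 = 4.9°C, giving -0.11°C.
Net change vs windward start: -0.11 − 12.8 = -12.91°C

-12.91°C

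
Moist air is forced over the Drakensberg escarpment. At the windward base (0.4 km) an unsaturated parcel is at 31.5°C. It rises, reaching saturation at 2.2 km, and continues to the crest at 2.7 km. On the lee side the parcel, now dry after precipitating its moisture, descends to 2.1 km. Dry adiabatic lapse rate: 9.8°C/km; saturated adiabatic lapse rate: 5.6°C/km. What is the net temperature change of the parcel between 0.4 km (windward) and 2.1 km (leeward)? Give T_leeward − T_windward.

-14.56°C

From 400 m to 2200 m (dry): cools by 9.8 × 1.8 = 17.64°C, giving 13.86°C.
From 2200 m to 2700 m (saturated): cools by 5.6 × 0.5 = 2.8°C, giving 11.06°C.
From 2700 m to 2100 m (dry descent): warms by 9.8 × 0.6 = 5.88°C, giving 16.94°C.
Net change vs windward start: 16.94 − 31.5 = -14.56°C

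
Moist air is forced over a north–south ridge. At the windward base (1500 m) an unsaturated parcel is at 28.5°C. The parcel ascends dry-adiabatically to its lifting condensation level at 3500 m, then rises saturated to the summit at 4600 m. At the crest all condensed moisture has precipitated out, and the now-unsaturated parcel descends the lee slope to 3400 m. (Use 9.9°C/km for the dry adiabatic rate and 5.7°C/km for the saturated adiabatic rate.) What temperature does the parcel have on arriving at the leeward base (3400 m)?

Dry to 3500 m: -9.9 × 2 km = -19.8°C, so T = 8.7°C.
Saturated to 4600 m: -5.7 × 1.1 km = -6.27°C, so T = 2.43°C.
Dry descent to 3400 m: +9.9 × 1.2 km = +11.88°C, so T = 14.31°C.

14.31°C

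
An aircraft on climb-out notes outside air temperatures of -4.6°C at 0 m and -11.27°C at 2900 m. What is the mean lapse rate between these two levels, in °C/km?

2.3°C/km

Γ = −ΔT/Δz = (-4.6 − (-11.27)) / (2900 − 0) m
  = 6.67°C / 2.9 km = 2.3°C/km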